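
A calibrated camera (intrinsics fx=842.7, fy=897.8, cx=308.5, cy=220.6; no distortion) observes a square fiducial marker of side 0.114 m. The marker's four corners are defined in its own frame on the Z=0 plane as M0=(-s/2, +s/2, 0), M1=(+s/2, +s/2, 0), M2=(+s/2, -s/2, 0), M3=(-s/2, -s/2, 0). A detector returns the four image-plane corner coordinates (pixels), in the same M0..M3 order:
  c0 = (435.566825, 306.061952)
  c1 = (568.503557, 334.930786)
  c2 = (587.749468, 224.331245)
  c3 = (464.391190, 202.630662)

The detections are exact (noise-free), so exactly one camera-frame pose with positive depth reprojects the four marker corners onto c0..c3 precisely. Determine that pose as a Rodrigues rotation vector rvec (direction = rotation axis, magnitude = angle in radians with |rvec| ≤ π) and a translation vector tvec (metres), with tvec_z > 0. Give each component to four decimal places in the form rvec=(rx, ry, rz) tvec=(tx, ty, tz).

Intrinsics K: fx=842.7, fy=897.8, cx=308.5, cy=220.6
Marker side s = 0.114 m; corners in marker frame (Z=0):
  M0 = (-0.0570, +0.0570, 0)
  M1 = (+0.0570, +0.0570, 0)
  M2 = (+0.0570, -0.0570, 0)
  M3 = (-0.0570, -0.0570, 0)
Detected image corners:
  c0 = (435.566825, 306.061952) px
  c1 = (568.503557, 334.930786) px
  c2 = (587.749468, 224.331245) px
  c3 = (464.391190, 202.630662) px
Planar DLT: solve 8×8 A·h = b for H (H[2,2]=1):
  H  [+909.37314 -588.81642 +513.04201]
  H  [+109.86826 +742.18835 +264.45338]
  H  [-0.41430 -0.73337 +1.00000]
B = K⁻¹H; ‖b₁‖=1.317852, ‖b₂‖=1.317852; λ = 2/(‖b₁‖+‖b₂‖) = 0.758810, sign → tz>0 ⇒ λ=+0.758810
r₁ = λ·B[:,0] = (+0.93393,+0.17010,-0.31437); r₂ = λ·B[:,1] = (-0.32648,+0.76402,-0.55649)
r₃ = r₁×r₂ = (+0.14553,+0.62236,+0.76908); SVD([r₁ r₂ r₃]) → R = UVᵀ:
  R  [+0.93393 -0.32648 +0.14553]
  R  [+0.17010 +0.76402 +0.62236]
  R  [-0.31437 -0.55649 +0.76908]
t = (+0.18418, +0.03706, +0.75881) m
tr R = 2.467043; θ = arccos((tr R − 1)/2) = 0.747307 rad = 42.818°
axis k = ((R−Rᵀ)₃₂, (R−Rᵀ)₁₃, (R−Rᵀ)₂₁) / (2 sinθ) = (-0.867224, +0.338330, +0.365314)
rvec = θ·k = (-0.648083, +0.252837, +0.273002)

rvec=(-0.6481, 0.2528, 0.2730) tvec=(0.1842, 0.0371, 0.7588)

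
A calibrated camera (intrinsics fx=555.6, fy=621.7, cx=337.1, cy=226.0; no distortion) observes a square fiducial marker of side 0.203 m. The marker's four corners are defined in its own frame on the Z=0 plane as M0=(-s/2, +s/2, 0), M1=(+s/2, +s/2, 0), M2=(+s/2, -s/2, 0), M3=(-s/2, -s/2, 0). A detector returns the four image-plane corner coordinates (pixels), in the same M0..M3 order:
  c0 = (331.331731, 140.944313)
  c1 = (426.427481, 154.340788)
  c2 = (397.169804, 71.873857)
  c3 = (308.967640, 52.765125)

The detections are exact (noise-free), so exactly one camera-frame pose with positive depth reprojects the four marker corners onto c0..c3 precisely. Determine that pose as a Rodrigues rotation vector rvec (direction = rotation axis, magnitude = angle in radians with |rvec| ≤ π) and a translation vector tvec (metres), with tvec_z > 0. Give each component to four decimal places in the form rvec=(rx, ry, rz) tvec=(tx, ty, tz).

Intrinsics K: fx=555.6, fy=621.7, cx=337.1, cy=226.0
Marker side s = 0.203 m; corners in marker frame (Z=0):
  M0 = (-0.1015, +0.1015, 0)
  M1 = (+0.1015, +0.1015, 0)
  M2 = (+0.1015, -0.1015, 0)
  M3 = (-0.1015, -0.1015, 0)
Detected image corners:
  c0 = (331.331731, 140.944313) px
  c1 = (426.427481, 154.340788) px
  c2 = (397.169804, 71.873857) px
  c3 = (308.967640, 52.765125) px
Planar DLT: solve 8×8 A·h = b for H (H[2,2]=1):
  H  [+605.46189 -51.33282 +367.30052]
  H  [+125.17582 +368.29967 +103.20961]
  H  [+0.42307 -0.48968 +1.00000]
B = K⁻¹H; ‖b₁‖=0.935537, ‖b₂‖=0.935537; λ = 2/(‖b₁‖+‖b₂‖) = 1.068905, sign → tz>0 ⇒ λ=+1.068905
r₁ = λ·B[:,0] = (+0.89046,+0.05083,+0.45222); r₂ = λ·B[:,1] = (+0.21882,+0.82350,-0.52342)
r₃ = r₁×r₂ = (-0.39901,+0.56503,+0.72217); SVD([r₁ r₂ r₃]) → R = UVᵀ:
  R  [+0.89046 +0.21882 -0.39901]
  R  [+0.05083 +0.82350 +0.56503]
  R  [+0.45222 -0.52342 +0.72217]
t = (+0.05810, -0.21112, +1.06891) m
tr R = 2.436124; θ = arccos((tr R − 1)/2) = 0.769782 rad = 44.105°
axis k = ((R−Rᵀ)₃₂, (R−Rᵀ)₁₃, (R−Rᵀ)₂₁) / (2 sinθ) = (-0.781958, -0.611536, -0.120686)
rvec = θ·k = (-0.601938, -0.470749, -0.092902)

rvec=(-0.6019, -0.4707, -0.0929) tvec=(0.0581, -0.2111, 1.0689)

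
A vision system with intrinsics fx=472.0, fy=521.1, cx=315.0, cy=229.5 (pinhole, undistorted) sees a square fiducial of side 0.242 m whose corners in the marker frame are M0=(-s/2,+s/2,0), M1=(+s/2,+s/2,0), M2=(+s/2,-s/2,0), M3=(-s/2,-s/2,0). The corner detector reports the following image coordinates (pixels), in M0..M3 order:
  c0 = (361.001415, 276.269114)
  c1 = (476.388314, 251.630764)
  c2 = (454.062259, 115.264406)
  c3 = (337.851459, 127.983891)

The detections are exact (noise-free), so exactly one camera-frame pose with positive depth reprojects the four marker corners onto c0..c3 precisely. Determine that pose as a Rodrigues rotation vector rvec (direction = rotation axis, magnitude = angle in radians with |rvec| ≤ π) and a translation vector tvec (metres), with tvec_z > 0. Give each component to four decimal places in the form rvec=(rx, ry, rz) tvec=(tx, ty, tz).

rvec=(-0.0579, -0.2989, -0.1618) tvec=(0.1750, -0.0627, 0.8726)

Intrinsics K: fx=472.0, fy=521.1, cx=315.0, cy=229.5
Marker side s = 0.242 m; corners in marker frame (Z=0):
  M0 = (-0.1210, +0.1210, 0)
  M1 = (+0.1210, +0.1210, 0)
  M2 = (+0.1210, -0.1210, 0)
  M3 = (-0.1210, -0.1210, 0)
Detected image corners:
  c0 = (361.001415, 276.269114) px
  c1 = (476.388314, 251.630764) px
  c2 = (454.062259, 115.264406) px
  c3 = (337.851459, 127.983891) px
Planar DLT: solve 8×8 A·h = b for H (H[2,2]=1):
  H  [+617.46060 +78.58107 +409.66396]
  H  [-11.31096 +579.86171 +192.07797]
  H  [+0.34112 -0.03758 +1.00000]
B = K⁻¹H; ‖b₁‖=1.146064, ‖b₂‖=1.146064; λ = 2/(‖b₁‖+‖b₂‖) = 0.872551, sign → tz>0 ⇒ λ=+0.872551
r₁ = λ·B[:,0] = (+0.94282,-0.15002,+0.29764); r₂ = λ·B[:,1] = (+0.16715,+0.98539,-0.03279)
r₃ = r₁×r₂ = (-0.28837,+0.08067,+0.95411); SVD([r₁ r₂ r₃]) → R = UVᵀ:
  R  [+0.94282 +0.16715 -0.28837]
  R  [-0.15002 +0.98539 +0.08067]
  R  [+0.29764 -0.03279 +0.95411]
t = (+0.17500, -0.06266, +0.87255) m
tr R = 2.882317; θ = arccos((tr R − 1)/2) = 0.344755 rad = 19.753°
axis k = ((R−Rᵀ)₃₂, (R−Rᵀ)₁₃, (R−Rᵀ)₂₁) / (2 sinθ) = (-0.167853, -0.866970, -0.469242)
rvec = θ·k = (-0.057868, -0.298892, -0.161773)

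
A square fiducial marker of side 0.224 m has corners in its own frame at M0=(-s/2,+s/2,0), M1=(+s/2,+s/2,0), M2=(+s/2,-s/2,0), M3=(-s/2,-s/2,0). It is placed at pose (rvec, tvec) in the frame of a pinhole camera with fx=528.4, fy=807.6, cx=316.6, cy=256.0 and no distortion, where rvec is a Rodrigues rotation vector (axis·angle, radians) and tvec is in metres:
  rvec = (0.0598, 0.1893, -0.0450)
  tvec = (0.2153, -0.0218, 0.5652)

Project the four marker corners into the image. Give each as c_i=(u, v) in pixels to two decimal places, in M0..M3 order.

c0=(415.62, 384.46) c1=(634.33, 381.53) c2=(630.55, 48.98) c3=(407.46, 76.29)

Intrinsics K: fx=528.4, fy=807.6, cx=316.6, cy=256.0
Marker side s = 0.224 m; corners in marker frame (Z=0):
  M0 = (-0.1120, +0.1120, 0)
  M1 = (+0.1120, +0.1120, 0)
  M2 = (+0.1120, -0.1120, 0)
  M3 = (-0.1120, -0.1120, 0)
rvec = (0.0598, 0.1893, -0.0450), |rvec| = θ = 0.20356 rad = 11.663°
Rodrigues: sinθ=0.20215, 1−cosθ=0.02065; R = I + sinθ·[k]× + (1−cosθ)·[k]×²:
    [+0.98114 +0.05033 +0.18665]
    [-0.03905 +0.99721 -0.06363]
    [-0.18934 +0.05514 +0.98036]
t = (0.2153, -0.0218, 0.5652) m
M0: Pc = R·M0+t = (+0.11105, +0.09426, +0.59258); u = 528.4·(+0.11105)/0.59258 + 316.6 = 415.6222, v = 807.6·(+0.09426)/0.59258 + 256.0 = 384.4635
M1: Pc = R·M1+t = (+0.33082, +0.08551, +0.55017); u = 528.4·(+0.33082)/0.55017 + 316.6 = 634.3334, v = 807.6·(+0.08551)/0.55017 + 256.0 = 381.5266
M2: Pc = R·M2+t = (+0.31955, -0.13786, +0.53782); u = 528.4·(+0.31955)/0.53782 + 316.6 = 630.5542, v = 807.6·(-0.13786)/0.53782 + 256.0 = 48.9849
M3: Pc = R·M3+t = (+0.09978, -0.12911, +0.58023); u = 528.4·(+0.09978)/0.58023 + 316.6 = 407.4632, v = 807.6·(-0.12911)/0.58023 + 256.0 = 76.2912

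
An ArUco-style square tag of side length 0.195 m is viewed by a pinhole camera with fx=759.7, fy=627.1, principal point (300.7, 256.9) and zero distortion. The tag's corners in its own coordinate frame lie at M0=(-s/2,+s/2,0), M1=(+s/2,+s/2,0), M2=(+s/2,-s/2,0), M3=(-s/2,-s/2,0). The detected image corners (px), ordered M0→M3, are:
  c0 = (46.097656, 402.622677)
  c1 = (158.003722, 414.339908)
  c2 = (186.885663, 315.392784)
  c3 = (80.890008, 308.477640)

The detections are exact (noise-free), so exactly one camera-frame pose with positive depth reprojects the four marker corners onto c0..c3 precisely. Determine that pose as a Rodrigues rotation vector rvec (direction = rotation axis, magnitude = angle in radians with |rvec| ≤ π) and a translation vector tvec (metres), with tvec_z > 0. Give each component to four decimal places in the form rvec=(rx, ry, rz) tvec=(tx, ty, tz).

Intrinsics K: fx=759.7, fy=627.1, cx=300.7, cy=256.9
Marker side s = 0.195 m; corners in marker frame (Z=0):
  M0 = (-0.0975, +0.0975, 0)
  M1 = (+0.0975, +0.0975, 0)
  M2 = (+0.0975, -0.0975, 0)
  M3 = (-0.0975, -0.0975, 0)
Detected image corners:
  c0 = (46.097656, 402.622677) px
  c1 = (158.003722, 414.339908) px
  c2 = (186.885663, 315.392784) px
  c3 = (80.890008, 308.477640) px
Planar DLT: solve 8×8 A·h = b for H (H[2,2]=1):
  H  [+532.03013 -204.06585 +117.32276]
  H  [-32.59102 +371.26883 +358.49279]
  H  [-0.22197 -0.34306 +1.00000]
B = K⁻¹H; ‖b₁‖=0.819759, ‖b₂‖=0.819759; λ = 2/(‖b₁‖+‖b₂‖) = 1.219870, sign → tz>0 ⇒ λ=+1.219870
r₁ = λ·B[:,0] = (+0.96147,+0.04753,-0.27077); r₂ = λ·B[:,1] = (-0.16203,+0.89365,-0.41849)
r₃ = r₁×r₂ = (+0.22209,+0.44624,+0.86692); SVD([r₁ r₂ r₃]) → R = UVᵀ:
  R  [+0.96147 -0.16203 +0.22209]
  R  [+0.04753 +0.89365 +0.44624]
  R  [-0.27077 -0.41849 +0.86692]
t = (-0.29445, +0.19762, +1.21987) m
tr R = 2.722042; θ = arccos((tr R − 1)/2) = 0.533522 rad = 30.569°
axis k = ((R−Rᵀ)₃₂, (R−Rᵀ)₁₃, (R−Rᵀ)₂₁) / (2 sinθ) = (-0.850154, +0.484553, +0.206027)
rvec = θ·k = (-0.453576, +0.258520, +0.109920)

rvec=(-0.4536, 0.2585, 0.1099) tvec=(-0.2945, 0.1976, 1.2199)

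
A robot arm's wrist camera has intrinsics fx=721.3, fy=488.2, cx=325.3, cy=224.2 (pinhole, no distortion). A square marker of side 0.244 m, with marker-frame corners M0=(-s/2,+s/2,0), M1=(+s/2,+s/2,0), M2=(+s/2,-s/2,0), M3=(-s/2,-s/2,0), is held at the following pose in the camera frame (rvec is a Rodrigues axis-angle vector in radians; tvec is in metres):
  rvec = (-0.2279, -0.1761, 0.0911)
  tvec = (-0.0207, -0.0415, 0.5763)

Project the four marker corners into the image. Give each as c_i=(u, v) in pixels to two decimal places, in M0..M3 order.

Intrinsics K: fx=721.3, fy=488.2, cx=325.3, cy=224.2
Marker side s = 0.244 m; corners in marker frame (Z=0):
  M0 = (-0.1220, +0.1220, 0)
  M1 = (+0.1220, +0.1220, 0)
  M2 = (+0.1220, -0.1220, 0)
  M3 = (-0.1220, -0.1220, 0)
rvec = (-0.2279, -0.1761, 0.0911), |rvec| = θ = 0.30207 rad = 17.308°
Rodrigues: sinθ=0.29750, 1−cosθ=0.04528; R = I + sinθ·[k]× + (1−cosθ)·[k]×²:
    [+0.98049 -0.06981 -0.18374]
    [+0.10964 +0.97011 +0.21649]
    [+0.16313 -0.23241 +0.95884]
t = (-0.0207, -0.0415, 0.5763) m
M0: Pc = R·M0+t = (-0.14884, +0.06348, +0.52804); u = 721.3·(-0.14884)/0.52804 + 325.3 = 121.9914, v = 488.2·(+0.06348)/0.52804 + 224.2 = 282.8881
M1: Pc = R·M1+t = (+0.09040, +0.09023, +0.56785); u = 721.3·(+0.09040)/0.56785 + 325.3 = 440.1341, v = 488.2·(+0.09023)/0.56785 + 224.2 = 301.7731
M2: Pc = R·M2+t = (+0.10744, -0.14648, +0.62456); u = 721.3·(+0.10744)/0.62456 + 325.3 = 449.3786, v = 488.2·(-0.14648)/0.62456 + 224.2 = 109.7019
M3: Pc = R·M3+t = (-0.13180, -0.17323, +0.58475); u = 721.3·(-0.13180)/0.58475 + 325.3 = 162.7180, v = 488.2·(-0.17323)/0.58475 + 224.2 = 79.5740

c0=(121.99, 282.89) c1=(440.13, 301.77) c2=(449.38, 109.70) c3=(162.72, 79.57)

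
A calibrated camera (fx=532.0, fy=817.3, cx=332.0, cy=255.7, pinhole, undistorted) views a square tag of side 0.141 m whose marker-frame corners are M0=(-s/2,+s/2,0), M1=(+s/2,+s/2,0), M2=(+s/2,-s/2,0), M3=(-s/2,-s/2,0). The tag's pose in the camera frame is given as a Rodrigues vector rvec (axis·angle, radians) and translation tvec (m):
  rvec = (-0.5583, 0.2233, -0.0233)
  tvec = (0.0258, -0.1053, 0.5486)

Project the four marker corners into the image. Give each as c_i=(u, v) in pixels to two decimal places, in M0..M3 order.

Intrinsics K: fx=532.0, fy=817.3, cx=332.0, cy=255.7
Marker side s = 0.141 m; corners in marker frame (Z=0):
  M0 = (-0.0705, +0.0705, 0)
  M1 = (+0.0705, +0.0705, 0)
  M2 = (+0.0705, -0.0705, 0)
  M3 = (-0.0705, -0.0705, 0)
rvec = (-0.5583, 0.2233, -0.0233), |rvec| = θ = 0.60175 rad = 34.478°
Rodrigues: sinθ=0.56609, 1−cosθ=0.17565; R = I + sinθ·[k]× + (1−cosθ)·[k]×²:
    [+0.97555 -0.03856 +0.21638]
    [-0.08239 +0.84853 +0.52269]
    [-0.20376 -0.52773 +0.82461]
t = (0.0258, -0.1053, 0.5486) m
M0: Pc = R·M0+t = (-0.04569, -0.03967, +0.52576); u = 532.0·(-0.04569)/0.52576 + 332.0 = 285.7632, v = 817.3·(-0.03967)/0.52576 + 255.7 = 194.0332
M1: Pc = R·M1+t = (+0.09186, -0.05129, +0.49703); u = 532.0·(+0.09186)/0.49703 + 332.0 = 430.3209, v = 817.3·(-0.05129)/0.49703 + 255.7 = 171.3650
M2: Pc = R·M2+t = (+0.09729, -0.17093, +0.57144); u = 532.0·(+0.09729)/0.57144 + 332.0 = 422.5792, v = 817.3·(-0.17093)/0.57144 + 255.7 = 11.2276
M3: Pc = R·M3+t = (-0.04026, -0.15931, +0.60017); u = 532.0·(-0.04026)/0.60017 + 332.0 = 296.3148, v = 817.3·(-0.15931)/0.60017 + 255.7 = 38.7509

c0=(285.76, 194.03) c1=(430.32, 171.36) c2=(422.58, 11.23) c3=(296.31, 38.75)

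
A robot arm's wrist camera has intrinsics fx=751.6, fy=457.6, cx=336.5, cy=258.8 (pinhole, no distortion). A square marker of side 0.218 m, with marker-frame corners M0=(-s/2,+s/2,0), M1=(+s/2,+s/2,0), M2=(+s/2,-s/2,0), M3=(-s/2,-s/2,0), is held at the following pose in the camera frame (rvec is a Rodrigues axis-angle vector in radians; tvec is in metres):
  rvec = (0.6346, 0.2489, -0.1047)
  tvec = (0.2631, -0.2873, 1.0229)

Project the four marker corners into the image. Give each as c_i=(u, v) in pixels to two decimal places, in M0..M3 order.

Intrinsics K: fx=751.6, fy=457.6, cx=336.5, cy=258.8
Marker side s = 0.218 m; corners in marker frame (Z=0):
  M0 = (-0.1090, +0.1090, 0)
  M1 = (+0.1090, +0.1090, 0)
  M2 = (+0.1090, -0.1090, 0)
  M3 = (-0.1090, -0.1090, 0)
rvec = (0.6346, 0.2489, -0.1047), |rvec| = θ = 0.68966 rad = 39.515°
Rodrigues: sinθ=0.63627, 1−cosθ=0.22854; R = I + sinθ·[k]× + (1−cosθ)·[k]×²:
    [+0.96497 +0.17249 +0.19771]
    [-0.02070 +0.80123 -0.59800]
    [-0.26156 +0.57296 +0.77673]
t = (0.2631, -0.2873, 1.0229) m
M0: Pc = R·M0+t = (+0.17672, -0.19771, +1.11386); u = 751.6·(+0.17672)/1.11386 + 336.5 = 455.7454, v = 457.6·(-0.19771)/1.11386 + 258.8 = 177.5764
M1: Pc = R·M1+t = (+0.38708, -0.20222, +1.05684); u = 751.6·(+0.38708)/1.05684 + 336.5 = 611.7836, v = 457.6·(-0.20222)/1.05684 + 258.8 = 171.2402
M2: Pc = R·M2+t = (+0.34948, -0.37689, +0.93194); u = 751.6·(+0.34948)/0.93194 + 336.5 = 618.3525, v = 457.6·(-0.37689)/0.93194 + 258.8 = 73.7394
M3: Pc = R·M3+t = (+0.13912, -0.37238, +0.98896); u = 751.6·(+0.13912)/0.98896 + 336.5 = 442.2280, v = 457.6·(-0.37238)/0.98896 + 258.8 = 86.4974

c0=(455.75, 177.58) c1=(611.78, 171.24) c2=(618.35, 73.74) c3=(442.23, 86.50)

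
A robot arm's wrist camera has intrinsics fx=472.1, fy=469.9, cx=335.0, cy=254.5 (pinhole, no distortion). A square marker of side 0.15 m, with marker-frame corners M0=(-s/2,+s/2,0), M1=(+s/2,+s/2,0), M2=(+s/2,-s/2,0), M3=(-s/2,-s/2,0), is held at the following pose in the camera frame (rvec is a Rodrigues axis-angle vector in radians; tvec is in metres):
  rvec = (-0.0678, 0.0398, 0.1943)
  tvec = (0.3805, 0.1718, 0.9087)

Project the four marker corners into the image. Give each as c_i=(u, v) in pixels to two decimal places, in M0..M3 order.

c0=(487.13, 374.05) c1=(565.40, 389.96) c2=(578.10, 312.72) c3=(500.55, 297.56)

Intrinsics K: fx=472.1, fy=469.9, cx=335.0, cy=254.5
Marker side s = 0.15 m; corners in marker frame (Z=0):
  M0 = (-0.0750, +0.0750, 0)
  M1 = (+0.0750, +0.0750, 0)
  M2 = (+0.0750, -0.0750, 0)
  M3 = (-0.0750, -0.0750, 0)
rvec = (-0.0678, 0.0398, 0.1943), |rvec| = θ = 0.20960 rad = 12.009°
Rodrigues: sinθ=0.20807, 1−cosθ=0.02189; R = I + sinθ·[k]× + (1−cosθ)·[k]×²:
    [+0.98040 -0.19422 +0.03295]
    [+0.19154 +0.97890 +0.07116]
    [-0.04607 -0.06345 +0.99692]
t = (0.3805, 0.1718, 0.9087) m
M0: Pc = R·M0+t = (+0.29240, +0.23085, +0.90740); u = 472.1·(+0.29240)/0.90740 + 335.0 = 487.1313, v = 469.9·(+0.23085)/0.90740 + 254.5 = 374.0482
M1: Pc = R·M1+t = (+0.43946, +0.25958, +0.90049); u = 472.1·(+0.43946)/0.90049 + 335.0 = 565.3986, v = 469.9·(+0.25958)/0.90049 + 254.5 = 389.9580
M2: Pc = R·M2+t = (+0.46860, +0.11275, +0.91000); u = 472.1·(+0.46860)/0.91000 + 335.0 = 578.1031, v = 469.9·(+0.11275)/0.91000 + 254.5 = 312.7196
M3: Pc = R·M3+t = (+0.32154, +0.08402, +0.91691); u = 472.1·(+0.32154)/0.91691 + 335.0 = 500.5525, v = 469.9·(+0.08402)/0.91691 + 254.5 = 297.5571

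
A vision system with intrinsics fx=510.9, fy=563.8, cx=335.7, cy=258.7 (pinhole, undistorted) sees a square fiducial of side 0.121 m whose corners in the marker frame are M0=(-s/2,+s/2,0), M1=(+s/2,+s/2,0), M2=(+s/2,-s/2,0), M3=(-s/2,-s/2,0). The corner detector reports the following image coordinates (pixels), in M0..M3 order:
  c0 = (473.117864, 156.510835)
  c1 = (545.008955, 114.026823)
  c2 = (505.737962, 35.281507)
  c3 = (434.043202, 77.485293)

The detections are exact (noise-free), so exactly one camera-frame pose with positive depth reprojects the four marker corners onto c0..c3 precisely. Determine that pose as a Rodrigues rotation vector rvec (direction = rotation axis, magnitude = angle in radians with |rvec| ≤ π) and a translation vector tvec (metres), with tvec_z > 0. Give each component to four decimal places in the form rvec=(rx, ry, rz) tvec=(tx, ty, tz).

rvec=(-0.0246, -0.0043, -0.4921) tvec=(0.2276, -0.2186, 0.7563)

Intrinsics K: fx=510.9, fy=563.8, cx=335.7, cy=258.7
Marker side s = 0.121 m; corners in marker frame (Z=0):
  M0 = (-0.0605, +0.0605, 0)
  M1 = (+0.0605, +0.0605, 0)
  M2 = (+0.0605, -0.0605, 0)
  M3 = (-0.0605, -0.0605, 0)
Detected image corners:
  c0 = (473.117864, 156.510835) px
  c1 = (545.008955, 114.026823) px
  c2 = (505.737962, 35.281507) px
  c3 = (434.043202, 77.485293) px
Planar DLT: solve 8×8 A·h = b for H (H[2,2]=1):
  H  [+599.85031 +309.12197 +489.47054]
  H  [-348.67070 +649.08236 +95.73777]
  H  [+0.01332 -0.02987 +1.00000]
B = K⁻¹H; ‖b₁‖=1.322223, ‖b₂‖=1.322223; λ = 2/(‖b₁‖+‖b₂‖) = 0.756302, sign → tz>0 ⇒ λ=+0.756302
r₁ = λ·B[:,0] = (+0.88136,-0.47234,+0.01008); r₂ = λ·B[:,1] = (+0.47245,+0.88107,-0.02259)
r₃ = r₁×r₂ = (+0.00179,+0.02467,+0.99969); SVD([r₁ r₂ r₃]) → R = UVᵀ:
  R  [+0.88136 +0.47245 +0.00179]
  R  [-0.47234 +0.88107 +0.02467]
  R  [+0.01008 -0.02259 +0.99969]
t = (+0.22763, -0.21860, +0.75630) m
tr R = 2.762120; θ = arccos((tr R − 1)/2) = 0.492698 rad = 28.230°
axis k = ((R−Rᵀ)₃₂, (R−Rᵀ)₁₃, (R−Rᵀ)₂₁) / (2 sinθ) = (-0.049961, -0.008757, -0.998713)
rvec = θ·k = (-0.024615, -0.004315, -0.492064)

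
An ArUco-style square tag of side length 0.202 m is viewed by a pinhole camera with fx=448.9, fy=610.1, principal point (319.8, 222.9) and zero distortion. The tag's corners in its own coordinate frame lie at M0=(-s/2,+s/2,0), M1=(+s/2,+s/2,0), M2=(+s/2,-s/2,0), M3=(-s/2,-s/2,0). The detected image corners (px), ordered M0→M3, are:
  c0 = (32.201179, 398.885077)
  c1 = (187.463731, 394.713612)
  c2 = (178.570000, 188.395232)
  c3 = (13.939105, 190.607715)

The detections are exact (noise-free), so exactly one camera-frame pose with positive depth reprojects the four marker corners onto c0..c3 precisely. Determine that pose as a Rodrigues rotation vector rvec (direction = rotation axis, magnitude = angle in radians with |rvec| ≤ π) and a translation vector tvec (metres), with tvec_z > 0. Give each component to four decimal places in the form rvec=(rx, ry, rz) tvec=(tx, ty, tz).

rvec=(0.1649, -0.0303, -0.0092) tvec=(-0.2770, 0.0690, 0.5752)

Intrinsics K: fx=448.9, fy=610.1, cx=319.8, cy=222.9
Marker side s = 0.202 m; corners in marker frame (Z=0):
  M0 = (-0.1010, +0.1010, 0)
  M1 = (+0.1010, +0.1010, 0)
  M2 = (+0.1010, -0.1010, 0)
  M3 = (-0.1010, -0.1010, 0)
Detected image corners:
  c0 = (32.201179, 398.885077) px
  c1 = (187.463731, 394.713612) px
  c2 = (178.570000, 188.395232) px
  c3 = (13.939105, 190.607715) px
Planar DLT: solve 8×8 A·h = b for H (H[2,2]=1):
  H  [+796.42035 +96.52813 +103.65275]
  H  [-0.93815 +1109.92986 +296.13212]
  H  [+0.05118 +0.28561 +1.00000]
B = K⁻¹H; ‖b₁‖=1.738570, ‖b₂‖=1.738570; λ = 2/(‖b₁‖+‖b₂‖) = 0.575185, sign → tz>0 ⇒ λ=+0.575185
r₁ = λ·B[:,0] = (+0.99950,-0.01164,+0.02944); r₂ = λ·B[:,1] = (+0.00665,+0.98639,+0.16428)
r₃ = r₁×r₂ = (-0.03095,-0.16400,+0.98597); SVD([r₁ r₂ r₃]) → R = UVᵀ:
  R  [+0.99950 +0.00665 -0.03095]
  R  [-0.01164 +0.98639 -0.16400]
  R  [+0.02944 +0.16428 +0.98597]
t = (-0.27695, +0.06904, +0.57519) m
tr R = 2.971864; θ = arccos((tr R − 1)/2) = 0.167934 rad = 9.622°
axis k = ((R−Rᵀ)₃₂, (R−Rᵀ)₁₃, (R−Rᵀ)₂₁) / (2 sinθ) = (+0.982026, -0.180644, -0.054707)
rvec = θ·k = (+0.164916, -0.030336, -0.009187)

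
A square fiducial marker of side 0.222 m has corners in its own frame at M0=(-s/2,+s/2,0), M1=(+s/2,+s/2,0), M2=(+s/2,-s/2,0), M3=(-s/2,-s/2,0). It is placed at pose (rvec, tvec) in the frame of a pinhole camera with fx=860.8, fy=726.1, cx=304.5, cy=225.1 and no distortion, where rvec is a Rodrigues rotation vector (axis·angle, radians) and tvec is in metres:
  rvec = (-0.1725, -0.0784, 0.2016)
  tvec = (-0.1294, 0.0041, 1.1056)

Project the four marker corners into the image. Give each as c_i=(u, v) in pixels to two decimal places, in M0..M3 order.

Intrinsics K: fx=860.8, fy=726.1, cx=304.5, cy=225.1
Marker side s = 0.222 m; corners in marker frame (Z=0):
  M0 = (-0.1110, +0.1110, 0)
  M1 = (+0.1110, +0.1110, 0)
  M2 = (+0.1110, -0.1110, 0)
  M3 = (-0.1110, -0.1110, 0)
rvec = (-0.1725, -0.0784, 0.2016), |rvec| = θ = 0.27667 rad = 15.852°
Rodrigues: sinθ=0.27315, 1−cosθ=0.03803; R = I + sinθ·[k]× + (1−cosθ)·[k]×²:
    [+0.97675 -0.19232 -0.09468]
    [+0.20576 +0.96502 +0.16246]
    [+0.06013 -0.17816 +0.98216]
t = (-0.1294, 0.0041, 1.1056) m
M0: Pc = R·M0+t = (-0.25917, +0.08838, +1.07915); u = 860.8·(-0.25917)/1.07915 + 304.5 = 97.7715, v = 726.1·(+0.08838)/1.07915 + 225.1 = 284.5651
M1: Pc = R·M1+t = (-0.04233, +0.13406, +1.09250); u = 860.8·(-0.04233)/1.09250 + 304.5 = 271.1492, v = 726.1·(+0.13406)/1.09250 + 225.1 = 314.1973
M2: Pc = R·M2+t = (+0.00037, -0.08018, +1.13205); u = 860.8·(+0.00037)/1.13205 + 304.5 = 304.7792, v = 726.1·(-0.08018)/1.13205 + 225.1 = 173.6731
M3: Pc = R·M3+t = (-0.21647, -0.12586, +1.11870); u = 860.8·(-0.21647)/1.11870 + 304.5 = 137.9325, v = 726.1·(-0.12586)/1.11870 + 225.1 = 143.4119

c0=(97.77, 284.57) c1=(271.15, 314.20) c2=(304.78, 173.67) c3=(137.93, 143.41)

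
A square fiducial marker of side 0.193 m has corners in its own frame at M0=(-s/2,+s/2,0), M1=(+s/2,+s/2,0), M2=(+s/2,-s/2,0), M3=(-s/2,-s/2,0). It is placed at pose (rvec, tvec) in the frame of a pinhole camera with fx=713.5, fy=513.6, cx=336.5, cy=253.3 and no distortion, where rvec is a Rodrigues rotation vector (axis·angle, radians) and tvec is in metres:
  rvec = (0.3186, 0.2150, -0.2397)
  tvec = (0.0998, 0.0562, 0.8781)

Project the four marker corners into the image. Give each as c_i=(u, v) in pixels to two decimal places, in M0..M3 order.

Intrinsics K: fx=713.5, fy=513.6, cx=336.5, cy=253.3
Marker side s = 0.193 m; corners in marker frame (Z=0):
  M0 = (-0.0965, +0.0965, 0)
  M1 = (+0.0965, +0.0965, 0)
  M2 = (+0.0965, -0.0965, 0)
  M3 = (-0.0965, -0.0965, 0)
rvec = (0.3186, 0.2150, -0.2397), |rvec| = θ = 0.45298 rad = 25.954°
Rodrigues: sinθ=0.43764, 1−cosθ=0.10085; R = I + sinθ·[k]× + (1−cosθ)·[k]×²:
    [+0.94904 +0.26525 +0.17019]
    [-0.19792 +0.92187 -0.33315]
    [-0.24526 +0.28249 +0.92739]
t = (0.0998, 0.0562, 0.8781) m
M0: Pc = R·M0+t = (+0.03381, +0.16426, +0.92903); u = 713.5·(+0.03381)/0.92903 + 336.5 = 362.4699, v = 513.6·(+0.16426)/0.92903 + 253.3 = 344.1086
M1: Pc = R·M1+t = (+0.21698, +0.12606, +0.88169); u = 713.5·(+0.21698)/0.88169 + 336.5 = 512.0882, v = 513.6·(+0.12606)/0.88169 + 253.3 = 326.7327
M2: Pc = R·M2+t = (+0.16579, -0.05186, +0.82717); u = 713.5·(+0.16579)/0.82717 + 336.5 = 479.5026, v = 513.6·(-0.05186)/0.82717 + 253.3 = 221.0999
M3: Pc = R·M3+t = (-0.01738, -0.01366, +0.87451); u = 713.5·(-0.01738)/0.87451 + 336.5 = 322.3204, v = 513.6·(-0.01366)/0.87451 + 253.3 = 245.2768

c0=(362.47, 344.11) c1=(512.09, 326.73) c2=(479.50, 221.10) c3=(322.32, 245.28)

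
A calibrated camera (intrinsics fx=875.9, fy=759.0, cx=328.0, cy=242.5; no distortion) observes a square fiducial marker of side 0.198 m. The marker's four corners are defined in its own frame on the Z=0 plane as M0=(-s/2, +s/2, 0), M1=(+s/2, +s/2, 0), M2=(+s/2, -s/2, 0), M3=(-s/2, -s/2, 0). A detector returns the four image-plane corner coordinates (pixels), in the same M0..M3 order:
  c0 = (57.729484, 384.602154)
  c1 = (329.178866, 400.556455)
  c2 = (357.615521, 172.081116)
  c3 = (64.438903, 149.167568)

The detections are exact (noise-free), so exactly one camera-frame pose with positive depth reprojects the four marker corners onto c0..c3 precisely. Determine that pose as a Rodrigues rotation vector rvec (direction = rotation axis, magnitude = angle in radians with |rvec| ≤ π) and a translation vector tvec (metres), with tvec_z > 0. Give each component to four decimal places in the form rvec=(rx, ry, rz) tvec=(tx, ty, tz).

Intrinsics K: fx=875.9, fy=759.0, cx=328.0, cy=242.5
Marker side s = 0.198 m; corners in marker frame (Z=0):
  M0 = (-0.0990, +0.0990, 0)
  M1 = (+0.0990, +0.0990, 0)
  M2 = (+0.0990, -0.0990, 0)
  M3 = (-0.0990, -0.0990, 0)
Detected image corners:
  c0 = (57.729484, 384.602154) px
  c1 = (329.178866, 400.556455) px
  c2 = (357.615521, 172.081116) px
  c3 = (64.438903, 149.167568) px
Planar DLT: solve 8×8 A·h = b for H (H[2,2]=1):
  H  [+1447.60606 -9.29587 +203.54998]
  H  [+130.19648 +1280.83503 +281.26315]
  H  [+0.11834 +0.39606 +1.00000]
B = K⁻¹H; ‖b₁‖=1.618273, ‖b₂‖=1.618273; λ = 2/(‖b₁‖+‖b₂‖) = 0.617943, sign → tz>0 ⇒ λ=+0.617943
r₁ = λ·B[:,0] = (+0.99389,+0.08263,+0.07313); r₂ = λ·B[:,1] = (-0.09821,+0.96460,+0.24474)
r₃ = r₁×r₂ = (-0.05032,-0.25043,+0.96683); SVD([r₁ r₂ r₃]) → R = UVᵀ:
  R  [+0.99389 -0.09821 -0.05032]
  R  [+0.08263 +0.96460 -0.25043]
  R  [+0.07313 +0.24474 +0.96683]
t = (-0.08780, +0.03156, +0.61794) m
tr R = 2.925321; θ = arccos((tr R − 1)/2) = 0.274133 rad = 15.707°
axis k = ((R−Rᵀ)₃₂, (R−Rᵀ)₁₃, (R−Rᵀ)₂₁) / (2 sinθ) = (+0.914576, -0.228006, +0.334013)
rvec = θ·k = (+0.250715, -0.062504, +0.091564)

rvec=(0.2507, -0.0625, 0.0916) tvec=(-0.0878, 0.0316, 0.6179)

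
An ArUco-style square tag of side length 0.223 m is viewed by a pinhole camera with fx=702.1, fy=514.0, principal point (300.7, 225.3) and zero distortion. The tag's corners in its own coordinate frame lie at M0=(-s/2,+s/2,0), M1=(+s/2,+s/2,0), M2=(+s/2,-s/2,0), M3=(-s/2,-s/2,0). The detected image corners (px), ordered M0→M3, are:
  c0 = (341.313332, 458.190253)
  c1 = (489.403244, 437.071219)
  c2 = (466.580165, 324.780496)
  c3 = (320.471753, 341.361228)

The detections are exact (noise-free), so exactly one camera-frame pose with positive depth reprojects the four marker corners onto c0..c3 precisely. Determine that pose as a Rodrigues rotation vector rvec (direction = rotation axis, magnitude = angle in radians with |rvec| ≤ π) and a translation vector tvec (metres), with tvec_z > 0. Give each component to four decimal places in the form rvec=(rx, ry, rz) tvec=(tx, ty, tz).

Intrinsics K: fx=702.1, fy=514.0, cx=300.7, cy=225.3
Marker side s = 0.223 m; corners in marker frame (Z=0):
  M0 = (-0.1115, +0.1115, 0)
  M1 = (+0.1115, +0.1115, 0)
  M2 = (+0.1115, -0.1115, 0)
  M3 = (-0.1115, -0.1115, 0)
Detected image corners:
  c0 = (341.313332, 458.190253) px
  c1 = (489.403244, 437.071219) px
  c2 = (466.580165, 324.780496) px
  c3 = (320.471753, 341.361228) px
Planar DLT: solve 8×8 A·h = b for H (H[2,2]=1):
  H  [+725.80635 +63.72630 +405.68157]
  H  [-20.52859 +480.47163 +389.63778]
  H  [+0.16371 -0.08470 +1.00000]
B = K⁻¹H; ‖b₁‖=0.983819, ‖b₂‖=0.983819; λ = 2/(‖b₁‖+‖b₂‖) = 1.016447, sign → tz>0 ⇒ λ=+1.016447
r₁ = λ·B[:,0] = (+0.97950,-0.11353,+0.16640); r₂ = λ·B[:,1] = (+0.12913,+0.98788,-0.08610)
r₃ = r₁×r₂ = (-0.15461,+0.10582,+0.98229); SVD([r₁ r₂ r₃]) → R = UVᵀ:
  R  [+0.97950 +0.12913 -0.15461]
  R  [-0.11353 +0.98788 +0.10582]
  R  [+0.16640 -0.08610 +0.98229]
t = (+0.15198, +0.32498, +1.01645) m
tr R = 2.949675; θ = arccos((tr R − 1)/2) = 0.224805 rad = 12.880°
axis k = ((R−Rᵀ)₃₂, (R−Rᵀ)₁₃, (R−Rᵀ)₂₁) / (2 sinθ) = (-0.430466, -0.720027, -0.544298)
rvec = θ·k = (-0.096771, -0.161866, -0.122361)

rvec=(-0.0968, -0.1619, -0.1224) tvec=(0.1520, 0.3250, 1.0164)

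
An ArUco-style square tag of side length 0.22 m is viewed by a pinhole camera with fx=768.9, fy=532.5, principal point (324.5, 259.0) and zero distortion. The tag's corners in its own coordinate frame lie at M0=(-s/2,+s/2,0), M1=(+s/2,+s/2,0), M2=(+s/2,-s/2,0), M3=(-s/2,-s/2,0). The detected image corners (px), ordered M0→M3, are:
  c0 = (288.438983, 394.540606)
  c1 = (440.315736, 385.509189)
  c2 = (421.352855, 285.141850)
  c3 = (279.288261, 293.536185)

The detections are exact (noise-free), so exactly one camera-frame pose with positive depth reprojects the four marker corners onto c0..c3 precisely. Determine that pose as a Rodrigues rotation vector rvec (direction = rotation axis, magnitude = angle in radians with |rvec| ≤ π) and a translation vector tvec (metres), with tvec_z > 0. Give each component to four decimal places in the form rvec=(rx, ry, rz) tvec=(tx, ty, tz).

rvec=(-0.3560, 0.0123, -0.0846) tvec=(0.0487, 0.1703, 1.1479)

Intrinsics K: fx=768.9, fy=532.5, cx=324.5, cy=259.0
Marker side s = 0.22 m; corners in marker frame (Z=0):
  M0 = (-0.1100, +0.1100, 0)
  M1 = (+0.1100, +0.1100, 0)
  M2 = (+0.1100, -0.1100, 0)
  M3 = (-0.1100, -0.1100, 0)
Detected image corners:
  c0 = (288.438983, 394.540606) px
  c1 = (440.315736, 385.509189) px
  c2 = (421.352855, 285.141850) px
  c3 = (279.288261, 293.536185) px
Planar DLT: solve 8×8 A·h = b for H (H[2,2]=1):
  H  [+668.18971 -44.62767 +357.13420]
  H  [-38.71323 +354.49992 +337.99894]
  H  [+0.00248 -0.30370 +1.00000]
B = K⁻¹H; ‖b₁‖=0.871118, ‖b₂‖=0.871118; λ = 2/(‖b₁‖+‖b₂‖) = 1.147950, sign → tz>0 ⇒ λ=+1.147950
r₁ = λ·B[:,0] = (+0.99639,-0.08484,+0.00285); r₂ = λ·B[:,1] = (+0.08051,+0.93379,-0.34864)
r₃ = r₁×r₂ = (+0.02692,+0.34761,+0.93725); SVD([r₁ r₂ r₃]) → R = UVᵀ:
  R  [+0.99639 +0.08051 +0.02692]
  R  [-0.08484 +0.93379 +0.34761]
  R  [+0.00285 -0.34864 +0.93725]
t = (+0.04872, +0.17030, +1.14795) m
tr R = 2.867438; θ = arccos((tr R − 1)/2) = 0.366133 rad = 20.978°
axis k = ((R−Rᵀ)₃₂, (R−Rᵀ)₁₃, (R−Rᵀ)₂₁) / (2 sinθ) = (-0.972389, +0.033622, -0.230930)
rvec = θ·k = (-0.356024, +0.012310, -0.084551)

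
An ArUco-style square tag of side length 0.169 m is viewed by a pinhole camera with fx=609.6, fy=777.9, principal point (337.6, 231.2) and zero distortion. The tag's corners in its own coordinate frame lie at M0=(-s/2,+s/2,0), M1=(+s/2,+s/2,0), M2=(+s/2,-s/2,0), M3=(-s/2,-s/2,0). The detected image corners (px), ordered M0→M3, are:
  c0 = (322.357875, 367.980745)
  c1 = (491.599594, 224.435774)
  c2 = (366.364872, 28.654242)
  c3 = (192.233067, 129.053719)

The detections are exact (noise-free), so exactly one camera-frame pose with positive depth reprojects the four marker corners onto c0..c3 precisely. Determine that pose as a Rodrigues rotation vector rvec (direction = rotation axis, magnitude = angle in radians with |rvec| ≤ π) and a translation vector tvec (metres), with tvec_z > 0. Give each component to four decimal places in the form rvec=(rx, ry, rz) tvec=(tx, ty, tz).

rvec=(-0.3637, -0.3543, -0.5704) tvec=(0.0072, -0.0318, 0.4687)

Intrinsics K: fx=609.6, fy=777.9, cx=337.6, cy=231.2
Marker side s = 0.169 m; corners in marker frame (Z=0):
  M0 = (-0.0845, +0.0845, 0)
  M1 = (+0.0845, +0.0845, 0)
  M2 = (+0.0845, -0.0845, 0)
  M3 = (-0.0845, -0.0845, 0)
Detected image corners:
  c0 = (322.357875, 367.980745) px
  c1 = (491.599594, 224.435774) px
  c2 = (366.364872, 28.654242) px
  c3 = (192.233067, 129.053719) px
Planar DLT: solve 8×8 A·h = b for H (H[2,2]=1):
  H  [+1323.77090 +583.73188 +346.95109]
  H  [-548.43870 +1183.18457 +178.34889]
  H  [+0.89545 -0.49739 +1.00000]
B = K⁻¹H; ‖b₁‖=2.133715, ‖b₂‖=2.133715; λ = 2/(‖b₁‖+‖b₂‖) = 0.468666, sign → tz>0 ⇒ λ=+0.468666
r₁ = λ·B[:,0] = (+0.78531,-0.45515,+0.41967); r₂ = λ·B[:,1] = (+0.57788,+0.78212,-0.23311)
r₃ = r₁×r₂ = (-0.22213,+0.42558,+0.87723); SVD([r₁ r₂ r₃]) → R = UVᵀ:
  R  [+0.78531 +0.57788 -0.22213]
  R  [-0.45515 +0.78212 +0.42558]
  R  [+0.41967 -0.23311 +0.87723]
t = (+0.00719, -0.03184, +0.46867) m
tr R = 2.444669; θ = arccos((tr R − 1)/2) = 0.763624 rad = 43.752°
axis k = ((R−Rᵀ)₃₂, (R−Rᵀ)₁₃, (R−Rᵀ)₂₁) / (2 sinθ) = (-0.476249, -0.464035, -0.746900)
rvec = θ·k = (-0.363675, -0.354348, -0.570351)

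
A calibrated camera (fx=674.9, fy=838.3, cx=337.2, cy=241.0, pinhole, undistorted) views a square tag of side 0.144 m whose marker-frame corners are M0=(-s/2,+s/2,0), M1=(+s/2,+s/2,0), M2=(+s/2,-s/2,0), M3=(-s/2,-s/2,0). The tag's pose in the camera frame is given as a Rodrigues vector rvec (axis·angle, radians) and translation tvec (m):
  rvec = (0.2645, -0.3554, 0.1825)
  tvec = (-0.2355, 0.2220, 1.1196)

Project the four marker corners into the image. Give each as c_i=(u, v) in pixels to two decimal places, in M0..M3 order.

c0=(143.84, 453.37) c1=(229.69, 457.20) c2=(245.71, 361.91) c3=(158.08, 353.31)

Intrinsics K: fx=674.9, fy=838.3, cx=337.2, cy=241.0
Marker side s = 0.144 m; corners in marker frame (Z=0):
  M0 = (-0.0720, +0.0720, 0)
  M1 = (+0.0720, +0.0720, 0)
  M2 = (+0.0720, -0.0720, 0)
  M3 = (-0.0720, -0.0720, 0)
rvec = (0.2645, -0.3554, 0.1825), |rvec| = θ = 0.47914 rad = 27.453°
Rodrigues: sinθ=0.46102, 1−cosθ=0.11261; R = I + sinθ·[k]× + (1−cosθ)·[k]×²:
    [+0.92171 -0.22171 -0.31828]
    [+0.12949 +0.94935 -0.28631]
    [+0.36563 +0.22268 +0.90373]
t = (-0.2355, 0.2220, 1.1196) m
M0: Pc = R·M0+t = (-0.31783, +0.28103, +1.10931); u = 674.9·(-0.31783)/1.10931 + 337.2 = 143.8355, v = 838.3·(+0.28103)/1.10931 + 241.0 = 453.3734
M1: Pc = R·M1+t = (-0.18510, +0.29968, +1.16196); u = 674.9·(-0.18510)/1.16196 + 337.2 = 229.6885, v = 838.3·(+0.29968)/1.16196 + 241.0 = 457.2026
M2: Pc = R·M2+t = (-0.15317, +0.16297, +1.12989); u = 674.9·(-0.15317)/1.12989 + 337.2 = 245.7070, v = 838.3·(+0.16297)/1.12989 + 241.0 = 361.9122
M3: Pc = R·M3+t = (-0.28590, +0.14432, +1.07724); u = 674.9·(-0.28590)/1.07724 + 337.2 = 158.0814, v = 838.3·(+0.14432)/1.07724 + 241.0 = 353.3116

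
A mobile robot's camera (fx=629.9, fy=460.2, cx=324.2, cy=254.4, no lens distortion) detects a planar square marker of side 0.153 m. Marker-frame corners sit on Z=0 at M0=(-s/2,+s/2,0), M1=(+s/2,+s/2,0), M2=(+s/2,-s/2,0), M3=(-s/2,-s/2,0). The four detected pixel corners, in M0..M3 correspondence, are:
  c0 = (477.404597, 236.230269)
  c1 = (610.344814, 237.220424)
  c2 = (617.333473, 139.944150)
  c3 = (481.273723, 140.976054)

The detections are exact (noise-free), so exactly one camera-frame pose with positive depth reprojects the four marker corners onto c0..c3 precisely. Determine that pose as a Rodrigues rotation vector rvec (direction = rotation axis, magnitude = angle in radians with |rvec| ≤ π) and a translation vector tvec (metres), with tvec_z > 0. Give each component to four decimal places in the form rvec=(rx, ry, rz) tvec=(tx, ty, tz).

Intrinsics K: fx=629.9, fy=460.2, cx=324.2, cy=254.4
Marker side s = 0.153 m; corners in marker frame (Z=0):
  M0 = (-0.0765, +0.0765, 0)
  M1 = (+0.0765, +0.0765, 0)
  M2 = (+0.0765, -0.0765, 0)
  M3 = (-0.0765, -0.0765, 0)
Detected image corners:
  c0 = (477.404597, 236.230269) px
  c1 = (610.344814, 237.220424) px
  c2 = (617.333473, 139.944150) px
  c3 = (481.273723, 140.976054) px
Planar DLT: solve 8×8 A·h = b for H (H[2,2]=1):
  H  [+803.94808 +44.45437 +545.85269]
  H  [-25.94817 +656.65951 +189.13062]
  H  [-0.13726 +0.14605 +1.00000]
B = K⁻¹H; ‖b₁‖=1.354070, ‖b₂‖=1.354070; λ = 2/(‖b₁‖+‖b₂‖) = 0.738514, sign → tz>0 ⇒ λ=+0.738514
r₁ = λ·B[:,0] = (+0.99475,+0.01439,-0.10137); r₂ = λ·B[:,1] = (-0.00339,+0.99416,+0.10786)
r₃ = r₁×r₂ = (+0.10233,-0.10695,+0.98898); SVD([r₁ r₂ r₃]) → R = UVᵀ:
  R  [+0.99475 -0.00339 +0.10233]
  R  [+0.01439 +0.99416 -0.10695]
  R  [-0.10137 +0.10786 +0.98898]
t = (+0.25987, -0.10474, +0.73851) m
tr R = 2.977890; θ = arccos((tr R − 1)/2) = 0.148832 rad = 8.527°
axis k = ((R−Rᵀ)₃₂, (R−Rᵀ)₁₃, (R−Rᵀ)₂₁) / (2 sinθ) = (+0.724331, +0.686838, +0.059985)
rvec = θ·k = (+0.107803, +0.102223, +0.008928)

rvec=(0.1078, 0.1022, 0.0089) tvec=(0.2599, -0.1047, 0.7385)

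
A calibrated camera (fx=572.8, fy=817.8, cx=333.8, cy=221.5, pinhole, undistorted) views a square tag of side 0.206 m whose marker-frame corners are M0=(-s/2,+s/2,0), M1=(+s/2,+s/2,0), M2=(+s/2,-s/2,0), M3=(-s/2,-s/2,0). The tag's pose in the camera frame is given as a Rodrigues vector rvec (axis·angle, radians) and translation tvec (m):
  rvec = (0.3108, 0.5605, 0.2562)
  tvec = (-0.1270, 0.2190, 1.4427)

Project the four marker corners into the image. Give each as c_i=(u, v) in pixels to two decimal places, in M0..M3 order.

Intrinsics K: fx=572.8, fy=817.8, cx=333.8, cy=221.5
Marker side s = 0.206 m; corners in marker frame (Z=0):
  M0 = (-0.1030, +0.1030, 0)
  M1 = (+0.1030, +0.1030, 0)
  M2 = (+0.1030, -0.1030, 0)
  M3 = (-0.1030, -0.1030, 0)
rvec = (0.3108, 0.5605, 0.2562), |rvec| = θ = 0.69021 rad = 39.546°
Rodrigues: sinθ=0.63670, 1−cosθ=0.22889; R = I + sinθ·[k]× + (1−cosθ)·[k]×²:
    [+0.81752 -0.15264 +0.55530]
    [+0.32004 +0.92205 -0.21771]
    [-0.47879 +0.35570 +0.80265]
t = (-0.1270, 0.2190, 1.4427) m
M0: Pc = R·M0+t = (-0.22693, +0.28101, +1.52865); u = 572.8·(-0.22693)/1.52865 + 333.8 = 248.7686, v = 817.8·(+0.28101)/1.52865 + 221.5 = 371.8338
M1: Pc = R·M1+t = (-0.05852, +0.34693, +1.43002); u = 572.8·(-0.05852)/1.43002 + 333.8 = 310.3608, v = 817.8·(+0.34693)/1.43002 + 221.5 = 419.9050
M2: Pc = R·M2+t = (-0.02707, +0.15699, +1.35675); u = 572.8·(-0.02707)/1.35675 + 333.8 = 322.3699, v = 817.8·(+0.15699)/1.35675 + 221.5 = 316.1294
M3: Pc = R·M3+t = (-0.19548, +0.09107, +1.45538); u = 572.8·(-0.19548)/1.45538 + 333.8 = 256.8629, v = 817.8·(+0.09107)/1.45538 + 221.5 = 272.6709

c0=(248.77, 371.83) c1=(310.36, 419.90) c2=(322.37, 316.13) c3=(256.86, 272.67)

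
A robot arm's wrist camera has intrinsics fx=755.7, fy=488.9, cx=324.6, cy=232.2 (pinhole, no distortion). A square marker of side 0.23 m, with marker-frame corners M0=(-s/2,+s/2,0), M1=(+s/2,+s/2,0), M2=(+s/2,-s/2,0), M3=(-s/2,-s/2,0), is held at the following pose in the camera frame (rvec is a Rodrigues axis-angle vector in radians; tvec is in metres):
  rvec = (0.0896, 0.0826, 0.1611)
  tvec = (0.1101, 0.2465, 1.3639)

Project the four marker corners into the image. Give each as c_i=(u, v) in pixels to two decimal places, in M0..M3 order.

c0=(313.13, 352.61) c1=(438.12, 367.60) c2=(460.19, 287.58) c3=(332.90, 273.36)

Intrinsics K: fx=755.7, fy=488.9, cx=324.6, cy=232.2
Marker side s = 0.23 m; corners in marker frame (Z=0):
  M0 = (-0.1150, +0.1150, 0)
  M1 = (+0.1150, +0.1150, 0)
  M2 = (+0.1150, -0.1150, 0)
  M3 = (-0.1150, -0.1150, 0)
rvec = (0.0896, 0.0826, 0.1611), |rvec| = θ = 0.20200 rad = 11.574°
Rodrigues: sinθ=0.20063, 1−cosθ=0.02033; R = I + sinθ·[k]× + (1−cosθ)·[k]×²:
    [+0.98367 -0.15632 +0.08923]
    [+0.16369 +0.98307 -0.08236]
    [-0.07485 +0.09562 +0.99260]
t = (0.1101, 0.2465, 1.3639) m
M0: Pc = R·M0+t = (-0.02100, +0.34073, +1.38350); u = 755.7·(-0.02100)/1.38350 + 324.6 = 313.1302, v = 488.9·(+0.34073)/1.38350 + 232.2 = 352.6058
M1: Pc = R·M1+t = (+0.20525, +0.37838, +1.36629); u = 755.7·(+0.20525)/1.36629 + 324.6 = 438.1219, v = 488.9·(+0.37838)/1.36629 + 232.2 = 367.5950
M2: Pc = R·M2+t = (+0.24120, +0.15227, +1.34430); u = 755.7·(+0.24120)/1.34430 + 324.6 = 460.1904, v = 488.9·(+0.15227)/1.34430 + 232.2 = 287.5791
M3: Pc = R·M3+t = (+0.01495, +0.11462, +1.36151); u = 755.7·(+0.01495)/1.36151 + 324.6 = 332.9006, v = 488.9·(+0.11462)/1.36151 + 232.2 = 273.3594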